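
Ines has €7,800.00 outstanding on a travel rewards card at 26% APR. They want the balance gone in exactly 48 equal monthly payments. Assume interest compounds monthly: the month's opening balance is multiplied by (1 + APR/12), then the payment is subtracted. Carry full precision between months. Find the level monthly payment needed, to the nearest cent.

€262.99

Monthly rate r = 26%/12 = 2.16667% = 0.0216667.
Level-payment amortization: P = B₀·r / (1 − (1+r)^(−n)) = 7800.00·0.0216667 / (1 − 1.02167^(−48)).
Denominator 1 − (1+r)^(−48) = 0.642597784.
P = 169 / 0.642597784 ≈ 262.99.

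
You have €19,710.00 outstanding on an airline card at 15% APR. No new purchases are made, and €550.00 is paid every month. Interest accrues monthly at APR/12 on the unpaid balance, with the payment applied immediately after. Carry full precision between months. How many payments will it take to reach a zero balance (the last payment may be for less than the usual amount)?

Monthly rate r = 15%/12 = 1.25% = 0.0125.
Recurrence: B ← B·(1+r) − €550.00.
Month 1: interest €246.38; balance after payment €19,406.38.
Month 2: interest €242.58; balance after payment €19,098.95.
Closed form: n = −ln(1 − rB₀/P)/ln(1+r) = −ln(0.55205)/ln(1.0125) ≈ 47.826, so the balance reaches zero during payment 48.

48 months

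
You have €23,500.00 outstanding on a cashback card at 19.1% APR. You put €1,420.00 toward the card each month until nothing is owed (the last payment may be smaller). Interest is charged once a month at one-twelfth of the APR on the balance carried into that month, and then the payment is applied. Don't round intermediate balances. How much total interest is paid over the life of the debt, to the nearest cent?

€3,994.08

Monthly rate r = 19.1%/12 = 1.59167% = 0.0159167.
Payoff takes n = ⌈−ln(1 − rB₀/P)/ln(1+r)⌉ = ⌈19.360⌉ = 20 payments; the last is €514.08.
Total paid = 19·€1,420.00 + €514.08 = €27,494.08.
Total interest = total paid − principal = €27,494.08 − €23,500.00 = €3,994.08.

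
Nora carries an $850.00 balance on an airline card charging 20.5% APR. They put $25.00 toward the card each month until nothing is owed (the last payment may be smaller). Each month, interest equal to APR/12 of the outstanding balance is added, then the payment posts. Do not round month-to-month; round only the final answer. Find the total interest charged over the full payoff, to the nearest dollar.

Monthly rate r = 20.5%/12 = 1.70833% = 0.0170833.
Payoff takes n = ⌈−ln(1 − rB₀/P)/ln(1+r)⌉ = ⌈51.330⌉ = 52 payments; the last is $8.30.
Total paid = 51·$25.00 + $8.30 = $1,283.30.
Total interest = total paid − principal = $1,283.30 − $850.00 = $433.30.

$433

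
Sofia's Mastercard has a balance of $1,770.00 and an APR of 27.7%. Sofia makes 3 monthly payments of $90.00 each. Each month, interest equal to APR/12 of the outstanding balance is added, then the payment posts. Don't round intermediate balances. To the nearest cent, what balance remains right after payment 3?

Monthly rate r = 27.7%/12 = 2.30833% = 0.0230833.
Each month: B ← B·(1+r) − $90.00.
Month 1: interest $40.86; balance after payment $1,720.86.
Month 2: interest $39.72; balance after payment $1,670.58.
Month 3: interest $38.56; balance after payment $1,619.14.

$1,619.14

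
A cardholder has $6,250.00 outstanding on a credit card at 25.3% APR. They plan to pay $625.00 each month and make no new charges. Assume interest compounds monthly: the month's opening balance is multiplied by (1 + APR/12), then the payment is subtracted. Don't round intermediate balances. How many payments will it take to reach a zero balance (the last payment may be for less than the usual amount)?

12 months

Monthly rate r = 25.3%/12 = 2.10833% = 0.0210833.
Recurrence: B ← B·(1+r) − $625.00.
Month 1: interest $131.77; balance after payment $5,756.77.
Month 2: interest $121.37; balance after payment $5,253.14.
Closed form: n = −ln(1 − rB₀/P)/ln(1+r) = −ln(0.78917)/ln(1.02108) ≈ 11.349, so the balance reaches zero during payment 12.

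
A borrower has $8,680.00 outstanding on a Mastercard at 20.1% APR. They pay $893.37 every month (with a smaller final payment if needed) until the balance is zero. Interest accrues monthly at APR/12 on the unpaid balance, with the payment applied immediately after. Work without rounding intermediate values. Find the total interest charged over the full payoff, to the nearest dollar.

Monthly rate r = 20.1%/12 = 1.675% = 0.01675.
Payoff takes n = ⌈−ln(1 − rB₀/P)/ln(1+r)⌉ = ⌈10.693⌉ = 11 payments; the last is $620.70.
Total paid = 10·$893.37 + $620.70 = $9,554.40.
Total interest = total paid − principal = $9,554.40 − $8,680.00 = $874.40.

$874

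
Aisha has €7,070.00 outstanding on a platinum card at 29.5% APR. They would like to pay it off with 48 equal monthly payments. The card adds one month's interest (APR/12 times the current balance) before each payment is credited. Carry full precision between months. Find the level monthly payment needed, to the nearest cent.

Monthly rate r = 29.5%/12 = 2.45833% = 0.0245833.
Level-payment amortization: P = B₀·r / (1 − (1+r)^(−n)) = 7070.00·0.0245833 / (1 − 1.02458^(−48)).
Denominator 1 − (1+r)^(−48) = 0.688304722.
P = 173.804 / 0.688304722 ≈ 252.51.

€252.51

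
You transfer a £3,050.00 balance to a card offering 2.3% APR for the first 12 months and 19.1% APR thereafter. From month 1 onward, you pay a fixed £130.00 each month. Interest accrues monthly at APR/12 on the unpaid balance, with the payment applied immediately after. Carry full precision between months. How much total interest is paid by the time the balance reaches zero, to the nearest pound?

Promo months 1–12 at r₀ = 2.3%/12 = 0.00191667; months 13+ at r₁ = 19.1%/12 = 0.0159167.
After month 12: iterate B ← B·(1+r₀) − £130.00 for 12 months → £1,544.34.
Then at r₁ with £130.00/mo: n₂ = −ln(1 − r₁·B/P)/ln(1+r₁) ≈ 13.27 → 14 more payments.
Total paid = 25·£130.00 + £35.62 = £3,285.62; interest = £3,285.62 − £3,050.00 = £235.62.

£236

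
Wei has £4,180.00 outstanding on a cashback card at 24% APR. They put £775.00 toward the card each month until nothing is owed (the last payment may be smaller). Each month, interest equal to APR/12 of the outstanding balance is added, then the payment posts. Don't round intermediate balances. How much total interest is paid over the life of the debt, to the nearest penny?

£288.57

Monthly rate r = 24%/12 = 2% = 0.02.
Payoff takes n = ⌈−ln(1 − rB₀/P)/ln(1+r)⌉ = ⌈5.764⌉ = 6 payments; the last is £593.57.
Total paid = 5·£775.00 + £593.57 = £4,468.57.
Total interest = total paid − principal = £4,468.57 − £4,180.00 = £288.57.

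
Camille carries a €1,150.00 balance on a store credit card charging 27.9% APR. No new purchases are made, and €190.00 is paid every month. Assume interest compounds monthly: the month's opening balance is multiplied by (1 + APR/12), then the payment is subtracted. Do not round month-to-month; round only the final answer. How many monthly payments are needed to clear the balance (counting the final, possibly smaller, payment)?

7 payments

Monthly rate r = 27.9%/12 = 2.325% = 0.02325.
Recurrence: B ← B·(1+r) − €190.00.
Month 1: interest €26.74; balance after payment €986.74.
Month 2: interest €22.94; balance after payment €819.68.
Closed form: n = −ln(1 − rB₀/P)/ln(1+r) = −ln(0.85928)/ln(1.02325) ≈ 6.599, so the balance reaches zero during payment 7.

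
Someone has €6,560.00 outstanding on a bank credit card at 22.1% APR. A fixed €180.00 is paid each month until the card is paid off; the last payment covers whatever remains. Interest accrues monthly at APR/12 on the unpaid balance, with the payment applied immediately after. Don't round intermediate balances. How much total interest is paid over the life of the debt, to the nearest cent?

€4,410.84

Monthly rate r = 22.1%/12 = 1.84167% = 0.0184167.
Payoff takes n = ⌈−ln(1 − rB₀/P)/ln(1+r)⌉ = ⌈60.949⌉ = 61 payments; the last is €170.84.
Total paid = 60·€180.00 + €170.84 = €10,970.84.
Total interest = total paid − principal = €10,970.84 − €6,560.00 = €4,410.84.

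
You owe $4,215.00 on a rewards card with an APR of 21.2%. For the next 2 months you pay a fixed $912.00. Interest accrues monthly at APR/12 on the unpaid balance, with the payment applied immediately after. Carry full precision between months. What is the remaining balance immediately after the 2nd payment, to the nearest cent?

$2,525.13

Monthly rate r = 21.2%/12 = 1.76667% = 0.0176667.
Each month: B ← B·(1+r) − $912.00.
Month 1: interest $74.47; balance after payment $3,377.47.
Month 2: interest $59.67; balance after payment $2,525.13.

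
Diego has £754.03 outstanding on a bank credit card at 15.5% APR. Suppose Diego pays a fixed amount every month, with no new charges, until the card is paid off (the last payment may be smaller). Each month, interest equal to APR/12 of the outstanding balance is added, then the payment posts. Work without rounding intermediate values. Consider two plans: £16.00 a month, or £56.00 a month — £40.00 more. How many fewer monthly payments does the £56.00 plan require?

Monthly rate r = 15.5%/12 = 1.29167% = 0.0129167.
At £16.00/mo: n = ⌈−ln(1 − rB₀/P)/ln(1+r)⌉ = 74 payments (last £1.83); total interest = total paid − £754.03 = £415.80.
At £56.00/mo: 15 payments (last £49.73); total interest £79.70.
Payments saved = 74 − 15 = 59.

59 fewer payments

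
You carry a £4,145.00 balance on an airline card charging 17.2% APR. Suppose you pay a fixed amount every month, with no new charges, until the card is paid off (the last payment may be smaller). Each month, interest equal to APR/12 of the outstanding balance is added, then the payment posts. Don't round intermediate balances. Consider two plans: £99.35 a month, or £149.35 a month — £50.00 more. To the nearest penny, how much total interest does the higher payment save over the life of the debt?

£1,039.25

Monthly rate r = 17.2%/12 = 1.43333% = 0.0143333.
At £99.35/mo: n = ⌈−ln(1 − rB₀/P)/ln(1+r)⌉ = 65 payments (last £3.45); total interest = total paid − £4,145.00 = £2,216.85.
At £149.35/mo: 36 payments (last £95.35); total interest £1,177.60.
Interest saved = £2,216.85 − £1,177.60 = £1,039.25.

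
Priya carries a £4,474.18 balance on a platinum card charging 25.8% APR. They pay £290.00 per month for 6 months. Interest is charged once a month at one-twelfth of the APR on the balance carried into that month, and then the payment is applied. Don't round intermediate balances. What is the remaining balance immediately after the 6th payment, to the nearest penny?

Monthly rate r = 25.8%/12 = 2.15% = 0.0215.
Each month: B ← B·(1+r) − £290.00.
Month 1: interest £96.19; balance after payment £4,280.37.
Month 2: interest £92.03; balance after payment £4,082.40.
Month 3: interest £87.77; balance after payment £3,880.17.
Month 4: interest £83.42; balance after payment £3,673.60.
Month 5: interest £78.98; balance after payment £3,462.58.
Month 6: interest £74.45; balance after payment £3,247.03.

£3,247.03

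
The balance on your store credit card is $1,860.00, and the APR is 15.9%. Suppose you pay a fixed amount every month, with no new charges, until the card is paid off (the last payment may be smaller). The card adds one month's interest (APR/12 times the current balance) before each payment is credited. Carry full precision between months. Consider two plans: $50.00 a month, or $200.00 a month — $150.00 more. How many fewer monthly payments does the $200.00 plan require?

42 fewer payments

Monthly rate r = 15.9%/12 = 1.325% = 0.01325.
At $50.00/mo: n = ⌈−ln(1 − rB₀/P)/ln(1+r)⌉ = 52 payments (last $29.46); total interest = total paid − $1,860.00 = $719.46.
At $200.00/mo: 10 payments (last $198.11); total interest $138.11.
Payments saved = 52 − 10 = 42.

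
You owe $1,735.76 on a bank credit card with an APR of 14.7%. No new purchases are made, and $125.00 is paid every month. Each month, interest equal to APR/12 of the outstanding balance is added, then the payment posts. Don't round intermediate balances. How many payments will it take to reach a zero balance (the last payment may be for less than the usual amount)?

Monthly rate r = 14.7%/12 = 1.225% = 0.01225.
Recurrence: B ← B·(1+r) − $125.00.
Month 1: interest $21.26; balance after payment $1,632.02.
Month 2: interest $19.99; balance after payment $1,527.02.
Closed form: n = −ln(1 − rB₀/P)/ln(1+r) = −ln(0.8299)/ln(1.01225) ≈ 15.314, so the balance reaches zero during payment 16.

16 payments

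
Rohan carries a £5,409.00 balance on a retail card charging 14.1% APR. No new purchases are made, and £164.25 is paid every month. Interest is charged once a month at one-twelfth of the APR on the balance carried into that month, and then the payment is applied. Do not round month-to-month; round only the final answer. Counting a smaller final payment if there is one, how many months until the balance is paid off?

Monthly rate r = 14.1%/12 = 1.175% = 0.01175.
Recurrence: B ← B·(1+r) − £164.25.
Month 1: interest £63.56; balance after payment £5,308.31.
Month 2: interest £62.37; balance after payment £5,206.43.
Closed form: n = −ln(1 − rB₀/P)/ln(1+r) = −ln(0.61305)/ln(1.01175) ≈ 41.887, so the balance reaches zero during payment 42.

42 months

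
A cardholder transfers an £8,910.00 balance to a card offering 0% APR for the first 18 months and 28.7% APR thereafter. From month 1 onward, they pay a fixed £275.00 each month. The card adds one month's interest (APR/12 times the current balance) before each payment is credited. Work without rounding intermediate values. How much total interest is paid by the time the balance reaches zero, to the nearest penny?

£952.82

Promo months 1–18 at r₀ = 0%/12 = 0; months 19+ at r₁ = 28.7%/12 = 0.0239167.
After month 18 (no interest yet): B = £8,910.00 − 18·£275.00 = £3,960.00.
Then at r₁ with £275.00/mo: n₂ = −ln(1 − r₁·B/P)/ln(1+r₁) ≈ 17.86 → 18 more payments.
Total paid = 35·£275.00 + £237.82 = £9,862.82; interest = £9,862.82 − £8,910.00 = £952.82.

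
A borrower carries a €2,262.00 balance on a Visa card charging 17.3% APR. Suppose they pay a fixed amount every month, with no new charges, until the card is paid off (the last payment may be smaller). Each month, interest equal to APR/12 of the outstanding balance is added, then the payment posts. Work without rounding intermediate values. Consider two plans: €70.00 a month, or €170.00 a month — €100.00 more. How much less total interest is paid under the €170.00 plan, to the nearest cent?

€537.27

Monthly rate r = 17.3%/12 = 1.44167% = 0.0144167.
At €70.00/mo: n = ⌈−ln(1 − rB₀/P)/ln(1+r)⌉ = 44 payments (last €56.88); total interest = total paid − €2,262.00 = €804.88.
At €170.00/mo: 15 payments (last €149.61); total interest €267.61.
Interest saved = €804.88 − €267.61 = €537.27.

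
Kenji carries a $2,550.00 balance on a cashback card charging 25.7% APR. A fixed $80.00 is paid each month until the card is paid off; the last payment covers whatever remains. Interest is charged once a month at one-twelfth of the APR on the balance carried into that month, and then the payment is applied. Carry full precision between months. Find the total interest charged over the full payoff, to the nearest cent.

Monthly rate r = 25.7%/12 = 2.14167% = 0.0214167.
Payoff takes n = ⌈−ln(1 − rB₀/P)/ln(1+r)⌉ = ⌈54.164⌉ = 55 payments; the last is $13.25.
Total paid = 54·$80.00 + $13.25 = $4,333.25.
Total interest = total paid − principal = $4,333.25 − $2,550.00 = $1,783.25.

$1,783.25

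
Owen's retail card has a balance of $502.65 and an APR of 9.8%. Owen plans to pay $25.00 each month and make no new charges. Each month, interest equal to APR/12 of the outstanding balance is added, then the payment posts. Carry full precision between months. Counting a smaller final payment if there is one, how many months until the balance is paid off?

23 payments

Monthly rate r = 9.8%/12 = 0.816667% = 0.00816667.
Recurrence: B ← B·(1+r) − $25.00.
Month 1: interest $4.10; balance after payment $481.75.
Month 2: interest $3.93; balance after payment $460.69.
Closed form: n = −ln(1 − rB₀/P)/ln(1+r) = −ln(0.8358)/ln(1.00817) ≈ 22.053, so the balance reaches zero during payment 23.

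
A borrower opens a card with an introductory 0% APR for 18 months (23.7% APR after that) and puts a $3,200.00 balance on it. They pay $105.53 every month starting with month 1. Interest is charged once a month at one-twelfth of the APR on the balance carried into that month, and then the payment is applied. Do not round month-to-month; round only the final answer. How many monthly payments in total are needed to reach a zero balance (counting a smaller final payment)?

33 payments

Promo months 1–18 at r₀ = 0%/12 = 0; months 19+ at r₁ = 23.7%/12 = 0.01975.
After month 18 (no interest yet): B = $3,200.00 − 18·$105.53 = $1,300.46.
Then at r₁ with $105.53/mo: n₂ = −ln(1 − r₁·B/P)/ln(1+r₁) ≈ 14.26 → 15 more payments.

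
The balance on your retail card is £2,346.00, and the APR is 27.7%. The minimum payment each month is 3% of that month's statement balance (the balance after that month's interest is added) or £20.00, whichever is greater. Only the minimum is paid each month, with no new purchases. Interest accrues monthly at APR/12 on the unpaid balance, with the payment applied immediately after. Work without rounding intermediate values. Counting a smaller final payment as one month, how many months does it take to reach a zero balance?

Monthly rate r = 27.7%/12 = 2.30833% = 0.0230833.
While 3% of the post-interest balance exceeds £20.00, each month B ← (B·(1+r))·(1 − 0.03), i.e. B shrinks by the factor (1+r)·0.97 = 0.99239.
This holds for months 1–168. Entering month 169 the balance is £650.17; 3% of the post-interest balance is now below £20.00, so the flat £20.00 minimum applies from here.
From month 169 a fixed £20.00 at rate r clears £650.17 in 61 more payments. Total: 168 + 61 = 229 months.

229 months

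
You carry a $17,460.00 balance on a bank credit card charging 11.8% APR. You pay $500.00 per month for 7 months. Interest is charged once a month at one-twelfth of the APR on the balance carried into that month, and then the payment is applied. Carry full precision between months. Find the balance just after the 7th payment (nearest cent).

$15,092.91

Monthly rate r = 11.8%/12 = 0.983333% = 0.00983333.
Each month: B ← B·(1+r) − $500.00.
Month 1: interest $171.69; balance after payment $17,131.69.
Month 2: interest $168.46; balance after payment $16,800.15.
Month 3: interest $165.20; balance after payment $16,465.35.
Month 4: interest $161.91; balance after payment $16,127.26.
Month 5: interest $158.58; balance after payment $15,785.85.
Month 6: interest $155.23; balance after payment $15,441.07.
Month 7: interest $151.84; balance after payment $15,092.91.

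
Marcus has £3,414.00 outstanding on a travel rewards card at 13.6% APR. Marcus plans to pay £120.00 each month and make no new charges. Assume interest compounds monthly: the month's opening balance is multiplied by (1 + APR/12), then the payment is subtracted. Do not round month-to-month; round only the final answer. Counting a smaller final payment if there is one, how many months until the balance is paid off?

35 months

Monthly rate r = 13.6%/12 = 1.13333% = 0.0113333.
Recurrence: B ← B·(1+r) − £120.00.
Month 1: interest £38.69; balance after payment £3,332.69.
Month 2: interest £37.77; balance after payment £3,250.46.
Closed form: n = −ln(1 − rB₀/P)/ln(1+r) = −ln(0.67757)/ln(1.01133) ≈ 34.540, so the balance reaches zero during payment 35.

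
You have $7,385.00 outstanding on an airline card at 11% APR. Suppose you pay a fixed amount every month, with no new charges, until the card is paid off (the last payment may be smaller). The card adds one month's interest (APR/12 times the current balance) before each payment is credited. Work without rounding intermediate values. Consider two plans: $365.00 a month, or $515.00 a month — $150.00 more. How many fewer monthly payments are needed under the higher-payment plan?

7 fewer payments

Monthly rate r = 11%/12 = 0.916667% = 0.00916667.
At $365.00/mo: n = ⌈−ln(1 − rB₀/P)/ln(1+r)⌉ = 23 payments (last $176.16); total interest = total paid − $7,385.00 = $821.16.
At $515.00/mo: 16 payments (last $229.41); total interest $569.41.
Payments saved = 23 − 16 = 7.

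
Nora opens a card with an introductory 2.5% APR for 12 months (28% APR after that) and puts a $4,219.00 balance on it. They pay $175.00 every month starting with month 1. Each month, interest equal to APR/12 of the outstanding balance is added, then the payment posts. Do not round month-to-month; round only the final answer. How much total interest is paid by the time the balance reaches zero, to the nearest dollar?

$517

Promo months 1–12 at r₀ = 2.5%/12 = 0.00208333; months 13+ at r₁ = 28%/12 = 0.0233333.
After month 12: iterate B ← B·(1+r₀) − $175.00 for 12 months → $2,201.46.
Then at r₁ with $175.00/mo: n₂ = −ln(1 − r₁·B/P)/ln(1+r₁) ≈ 15.06 → 16 more payments.
Total paid = 27·$175.00 + $11.45 = $4,736.45; interest = $4,736.45 − $4,219.00 = $517.45.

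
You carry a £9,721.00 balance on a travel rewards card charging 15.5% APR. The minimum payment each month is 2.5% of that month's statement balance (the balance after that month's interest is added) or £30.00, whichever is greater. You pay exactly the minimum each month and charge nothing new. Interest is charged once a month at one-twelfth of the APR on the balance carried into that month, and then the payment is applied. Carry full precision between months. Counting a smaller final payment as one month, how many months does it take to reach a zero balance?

225 months

Monthly rate r = 15.5%/12 = 1.29167% = 0.0129167.
While 2.5% of the post-interest balance exceeds £30.00, each month B ← (B·(1+r))·(1 − 0.025), i.e. B shrinks by the factor (1+r)·0.975 = 0.98759.
This holds for months 1–169. Entering month 170 the balance is £1,178.82; 2.5% of the post-interest balance is now below £30.00, so the flat £30.00 minimum applies from here.
From month 170 a fixed £30.00 at rate r clears £1,178.82 in 56 more payments. Total: 169 + 56 = 225 months.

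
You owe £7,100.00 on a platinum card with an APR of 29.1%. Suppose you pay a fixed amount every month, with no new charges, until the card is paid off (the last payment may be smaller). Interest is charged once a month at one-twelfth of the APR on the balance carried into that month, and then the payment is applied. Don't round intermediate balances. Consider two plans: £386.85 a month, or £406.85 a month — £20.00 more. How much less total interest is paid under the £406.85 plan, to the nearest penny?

Monthly rate r = 29.1%/12 = 2.425% = 0.02425.
At £386.85/mo: n = ⌈−ln(1 − rB₀/P)/ln(1+r)⌉ = 25 payments (last £224.85); total interest = total paid − £7,100.00 = £2,409.25.
At £406.85/mo: 23 payments (last £392.56); total interest £2,243.26.
Interest saved = £2,409.25 − £2,243.26 = £165.99.

£165.99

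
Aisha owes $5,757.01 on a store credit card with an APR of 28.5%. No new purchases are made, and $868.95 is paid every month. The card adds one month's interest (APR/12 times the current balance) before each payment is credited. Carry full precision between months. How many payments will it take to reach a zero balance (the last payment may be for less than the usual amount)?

Monthly rate r = 28.5%/12 = 2.375% = 0.02375.
Recurrence: B ← B·(1+r) − $868.95.
Month 1: interest $136.73; balance after payment $5,024.79.
Month 2: interest $119.34; balance after payment $4,275.18.
Closed form: n = −ln(1 − rB₀/P)/ln(1+r) = −ln(0.84265)/ln(1.02375) ≈ 7.294, so the balance reaches zero during payment 8.

8 months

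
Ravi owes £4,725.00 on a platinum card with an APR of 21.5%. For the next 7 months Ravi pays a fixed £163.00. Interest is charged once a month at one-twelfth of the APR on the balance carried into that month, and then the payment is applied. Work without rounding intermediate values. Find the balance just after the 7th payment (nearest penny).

£4,146.22

Monthly rate r = 21.5%/12 = 1.79167% = 0.0179167.
Each month: B ← B·(1+r) − £163.00.
Month 1: interest £84.66; balance after payment £4,646.66.
Month 2: interest £83.25; balance after payment £4,566.91.
Month 3: interest £81.82; balance after payment £4,485.73.
Month 4: interest £80.37; balance after payment £4,403.10.
Month 5: interest £78.89; balance after payment £4,318.99.
Month 6: interest £77.38; balance after payment £4,233.37.
Month 7: interest £75.85; balance after payment £4,146.22.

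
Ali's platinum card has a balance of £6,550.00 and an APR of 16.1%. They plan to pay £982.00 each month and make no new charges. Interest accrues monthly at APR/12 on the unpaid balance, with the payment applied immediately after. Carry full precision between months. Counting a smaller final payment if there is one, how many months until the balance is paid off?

8 payments

Monthly rate r = 16.1%/12 = 1.34167% = 0.0134167.
Recurrence: B ← B·(1+r) − £982.00.
Month 1: interest £87.88; balance after payment £5,655.88.
Month 2: interest £75.88; balance after payment £4,749.76.
Closed form: n = −ln(1 − rB₀/P)/ln(1+r) = −ln(0.91051)/ln(1.01342) ≈ 7.034, so the balance reaches zero during payment 8.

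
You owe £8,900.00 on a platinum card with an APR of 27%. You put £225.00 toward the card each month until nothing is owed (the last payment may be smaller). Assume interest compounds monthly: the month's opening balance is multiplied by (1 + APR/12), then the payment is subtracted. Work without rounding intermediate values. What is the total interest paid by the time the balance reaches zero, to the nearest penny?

£13,420.55

Monthly rate r = 27%/12 = 2.25% = 0.0225.
Payoff takes n = ⌈−ln(1 − rB₀/P)/ln(1+r)⌉ = ⌈99.201⌉ = 100 payments; the last is £45.55.
Total paid = 99·£225.00 + £45.55 = £22,320.55.
Total interest = total paid − principal = £22,320.55 − £8,900.00 = £13,420.55.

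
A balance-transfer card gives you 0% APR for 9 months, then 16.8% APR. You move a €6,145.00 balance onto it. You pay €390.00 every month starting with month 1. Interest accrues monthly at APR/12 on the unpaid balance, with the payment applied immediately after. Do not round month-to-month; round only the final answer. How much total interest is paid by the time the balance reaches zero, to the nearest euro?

Promo months 1–9 at r₀ = 0%/12 = 0; months 10+ at r₁ = 16.8%/12 = 0.014.
After month 9 (no interest yet): B = €6,145.00 − 9·€390.00 = €2,635.00.
Then at r₁ with €390.00/mo: n₂ = −ln(1 − r₁·B/P)/ln(1+r₁) ≈ 7.15 → 8 more payments.
Total paid = 16·€390.00 + €57.76 = €6,297.76; interest = €6,297.76 − €6,145.00 = €152.76.

€153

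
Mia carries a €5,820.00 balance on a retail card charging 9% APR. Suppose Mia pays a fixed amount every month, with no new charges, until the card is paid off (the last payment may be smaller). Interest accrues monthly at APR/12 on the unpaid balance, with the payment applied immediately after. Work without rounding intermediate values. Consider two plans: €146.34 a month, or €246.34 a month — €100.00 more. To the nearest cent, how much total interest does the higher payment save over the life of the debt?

Monthly rate r = 9%/12 = 0.75% = 0.0075.
At €146.34/mo: n = ⌈−ln(1 − rB₀/P)/ln(1+r)⌉ = 48 payments (last €59.54); total interest = total paid − €5,820.00 = €1,117.52.
At €246.34/mo: 27 payments (last €25.23); total interest €610.07.
Interest saved = €1,117.52 − €610.07 = €507.45.

€507.45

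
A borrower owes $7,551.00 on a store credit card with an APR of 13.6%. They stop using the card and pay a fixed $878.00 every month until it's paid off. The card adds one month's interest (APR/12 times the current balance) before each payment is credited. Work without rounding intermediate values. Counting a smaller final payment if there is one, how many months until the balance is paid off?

Monthly rate r = 13.6%/12 = 1.13333% = 0.0113333.
Recurrence: B ← B·(1+r) − $878.00.
Month 1: interest $85.58; balance after payment $6,758.58.
Month 2: interest $76.60; balance after payment $5,957.18.
Closed form: n = −ln(1 − rB₀/P)/ln(1+r) = −ln(0.90253)/ln(1.01133) ≈ 9.100, so the balance reaches zero during payment 10.

10 months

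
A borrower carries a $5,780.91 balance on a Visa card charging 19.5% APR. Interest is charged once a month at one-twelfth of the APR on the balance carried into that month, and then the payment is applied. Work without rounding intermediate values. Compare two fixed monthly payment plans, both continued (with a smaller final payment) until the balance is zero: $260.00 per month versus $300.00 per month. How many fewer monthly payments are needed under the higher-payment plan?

Monthly rate r = 19.5%/12 = 1.625% = 0.01625.
At $260.00/mo: n = ⌈−ln(1 − rB₀/P)/ln(1+r)⌉ = 28 payments (last $211.74); total interest = total paid − $5,780.91 = $1,450.83.
At $300.00/mo: 24 payments (last $91.11); total interest $1,210.20.
Payments saved = 28 − 24 = 4.

4 fewer payments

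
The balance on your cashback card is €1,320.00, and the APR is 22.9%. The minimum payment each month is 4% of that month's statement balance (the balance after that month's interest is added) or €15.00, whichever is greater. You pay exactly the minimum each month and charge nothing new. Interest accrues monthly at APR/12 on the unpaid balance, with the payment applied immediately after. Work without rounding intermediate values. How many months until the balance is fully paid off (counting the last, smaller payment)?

92 months

Monthly rate r = 22.9%/12 = 1.90833% = 0.0190833.
While 4% of the post-interest balance exceeds €15.00, each month B ← (B·(1+r))·(1 − 0.04), i.e. B shrinks by the factor (1+r)·0.96 = 0.97832.
This holds for months 1–59. Entering month 60 the balance is €362.20; 4% of the post-interest balance is now below €15.00, so the flat €15.00 minimum applies from here.
From month 60 a fixed €15.00 at rate r clears €362.20 in 33 more payments. Total: 59 + 33 = 92 months.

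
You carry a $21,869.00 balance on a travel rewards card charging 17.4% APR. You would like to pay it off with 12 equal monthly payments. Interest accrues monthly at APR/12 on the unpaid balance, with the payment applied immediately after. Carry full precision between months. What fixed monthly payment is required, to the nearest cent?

Monthly rate r = 17.4%/12 = 1.45% = 0.0145.
Level-payment amortization: P = B₀·r / (1 − (1+r)^(−n)) = 21869.00·0.0145 / (1 − 1.0145^(−12)).
Denominator 1 − (1+r)^(−12) = 0.158652548.
P = 317.1 / 0.158652548 ≈ 1998.71.

$1,998.71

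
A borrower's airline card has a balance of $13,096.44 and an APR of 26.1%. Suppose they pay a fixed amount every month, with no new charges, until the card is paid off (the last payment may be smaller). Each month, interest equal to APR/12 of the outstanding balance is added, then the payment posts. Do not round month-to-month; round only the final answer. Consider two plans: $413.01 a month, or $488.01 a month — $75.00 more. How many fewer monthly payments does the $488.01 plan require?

Monthly rate r = 26.1%/12 = 2.175% = 0.02175.
At $413.01/mo: n = ⌈−ln(1 − rB₀/P)/ln(1+r)⌉ = 55 payments (last $159.67); total interest = total paid − $13,096.44 = $9,365.77.
At $488.01/mo: 41 payments (last $356.13); total interest $6,780.09.
Payments saved = 55 − 41 = 14.

14 fewer payments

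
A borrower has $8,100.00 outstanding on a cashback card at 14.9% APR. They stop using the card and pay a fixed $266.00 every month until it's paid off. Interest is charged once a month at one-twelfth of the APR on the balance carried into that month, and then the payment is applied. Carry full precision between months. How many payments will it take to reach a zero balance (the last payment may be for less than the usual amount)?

39 months

Monthly rate r = 14.9%/12 = 1.24167% = 0.0124167.
Recurrence: B ← B·(1+r) − $266.00.
Month 1: interest $100.57; balance after payment $7,934.58.
Month 2: interest $98.52; balance after payment $7,767.10.
Closed form: n = −ln(1 − rB₀/P)/ln(1+r) = −ln(0.6219)/ln(1.01242) ≈ 38.490, so the balance reaches zero during payment 39.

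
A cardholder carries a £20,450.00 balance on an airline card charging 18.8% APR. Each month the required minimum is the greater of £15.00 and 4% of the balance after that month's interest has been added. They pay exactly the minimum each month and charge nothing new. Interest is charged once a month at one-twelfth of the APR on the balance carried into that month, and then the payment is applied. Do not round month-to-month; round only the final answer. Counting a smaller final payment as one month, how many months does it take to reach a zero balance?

Monthly rate r = 18.8%/12 = 1.56667% = 0.0156667.
While 4% of the post-interest balance exceeds £15.00, each month B ← (B·(1+r))·(1 − 0.04), i.e. B shrinks by the factor (1+r)·0.96 = 0.97504.
This holds for months 1–159. Entering month 160 the balance is £367.50; 4% of the post-interest balance is now below £15.00, so the flat £15.00 minimum applies from here.
From month 160 a fixed £15.00 at rate r clears £367.50 in 32 more payments. Total: 159 + 32 = 191 months.

191 months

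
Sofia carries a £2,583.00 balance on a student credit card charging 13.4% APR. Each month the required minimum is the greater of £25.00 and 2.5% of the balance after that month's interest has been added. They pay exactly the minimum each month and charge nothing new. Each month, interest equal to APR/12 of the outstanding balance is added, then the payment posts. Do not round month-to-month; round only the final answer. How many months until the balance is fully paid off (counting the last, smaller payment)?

121 months

Monthly rate r = 13.4%/12 = 1.11667% = 0.0111667.
While 2.5% of the post-interest balance exceeds £25.00, each month B ← (B·(1+r))·(1 − 0.025), i.e. B shrinks by the factor (1+r)·0.975 = 0.98589.
This holds for months 1–68. Entering month 69 the balance is £982.62; 2.5% of the post-interest balance is now below £25.00, so the flat £25.00 minimum applies from here.
From month 69 a fixed £25.00 at rate r clears £982.62 in 53 more payments. Total: 68 + 53 = 121 months.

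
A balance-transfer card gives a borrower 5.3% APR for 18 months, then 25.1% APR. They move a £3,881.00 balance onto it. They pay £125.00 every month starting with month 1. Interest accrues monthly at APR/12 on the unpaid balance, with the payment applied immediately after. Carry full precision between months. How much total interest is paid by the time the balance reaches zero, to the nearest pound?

Promo months 1–18 at r₀ = 5.3%/12 = 0.00441667; months 19+ at r₁ = 25.1%/12 = 0.0209167.
After month 18: iterate B ← B·(1+r₀) − £125.00 for 18 months → £1,864.91.
Then at r₁ with £125.00/mo: n₂ = −ln(1 − r₁·B/P)/ln(1+r₁) ≈ 18.07 → 19 more payments.
Total paid = 36·£125.00 + £8.77 = £4,508.77; interest = £4,508.77 − £3,881.00 = £627.77.

£628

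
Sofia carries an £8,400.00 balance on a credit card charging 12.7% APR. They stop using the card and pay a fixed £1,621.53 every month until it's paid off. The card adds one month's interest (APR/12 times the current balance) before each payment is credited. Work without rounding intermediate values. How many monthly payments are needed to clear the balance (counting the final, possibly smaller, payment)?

6 months

Monthly rate r = 12.7%/12 = 1.05833% = 0.0105833.
Recurrence: B ← B·(1+r) − £1,621.53.
Month 1: interest £88.90; balance after payment £6,867.37.
Month 2: interest £72.68; balance after payment £5,318.52.
Month 3: interest £56.29; balance after payment £3,753.28.
Month 4: interest £39.72; balance after payment £2,171.47.
Month 5: interest £22.98; balance after payment £572.92.
Month 6: interest £6.06; balance after payment £0.00.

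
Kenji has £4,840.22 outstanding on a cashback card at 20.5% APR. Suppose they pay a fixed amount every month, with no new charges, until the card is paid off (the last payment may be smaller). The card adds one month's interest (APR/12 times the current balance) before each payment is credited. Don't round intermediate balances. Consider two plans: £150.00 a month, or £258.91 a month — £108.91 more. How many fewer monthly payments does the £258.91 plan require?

25 fewer payments

Monthly rate r = 20.5%/12 = 1.70833% = 0.0170833.
At £150.00/mo: n = ⌈−ln(1 − rB₀/P)/ln(1+r)⌉ = 48 payments (last £45.85); total interest = total paid − £4,840.22 = £2,255.63.
At £258.91/mo: 23 payments (last £184.96); total interest £1,040.76.
Payments saved = 48 − 23 = 25.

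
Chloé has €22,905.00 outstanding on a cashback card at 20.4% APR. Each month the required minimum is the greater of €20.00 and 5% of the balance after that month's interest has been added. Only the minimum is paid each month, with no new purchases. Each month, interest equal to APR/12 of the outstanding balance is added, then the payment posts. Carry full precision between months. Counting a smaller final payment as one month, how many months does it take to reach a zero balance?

143 months

Monthly rate r = 20.4%/12 = 1.7% = 0.017.
While 5% of the post-interest balance exceeds €20.00, each month B ← (B·(1+r))·(1 − 0.05), i.e. B shrinks by the factor (1+r)·0.95 = 0.96615.
This holds for months 1–119. Entering month 120 the balance is €380.39; 5% of the post-interest balance is now below €20.00, so the flat €20.00 minimum applies from here.
From month 120 a fixed €20.00 at rate r clears €380.39 in 24 more payments. Total: 119 + 24 = 143 months.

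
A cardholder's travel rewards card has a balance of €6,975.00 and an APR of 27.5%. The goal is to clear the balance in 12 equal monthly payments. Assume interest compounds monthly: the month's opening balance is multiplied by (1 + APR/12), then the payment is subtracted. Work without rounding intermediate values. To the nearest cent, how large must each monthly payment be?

€671.42

Monthly rate r = 27.5%/12 = 2.29167% = 0.0229167.
Level-payment amortization: P = B₀·r / (1 − (1+r)^(−n)) = 6975.00·0.0229167 / (1 − 1.02292^(−12)).
Denominator 1 − (1+r)^(−12) = 0.23806672.
P = 159.844 / 0.23806672 ≈ 671.42.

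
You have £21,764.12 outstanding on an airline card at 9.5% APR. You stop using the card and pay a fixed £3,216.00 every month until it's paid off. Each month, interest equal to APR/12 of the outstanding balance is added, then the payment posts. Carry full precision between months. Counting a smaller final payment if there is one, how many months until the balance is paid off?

Monthly rate r = 9.5%/12 = 0.791667% = 0.00791667.
Recurrence: B ← B·(1+r) − £3,216.00.
Month 1: interest £172.30; balance after payment £18,720.42.
Month 2: interest £148.20; balance after payment £15,652.62.
Closed form: n = −ln(1 − rB₀/P)/ln(1+r) = −ln(0.94642)/ln(1.00792) ≈ 6.983, so the balance reaches zero during payment 7.

7 months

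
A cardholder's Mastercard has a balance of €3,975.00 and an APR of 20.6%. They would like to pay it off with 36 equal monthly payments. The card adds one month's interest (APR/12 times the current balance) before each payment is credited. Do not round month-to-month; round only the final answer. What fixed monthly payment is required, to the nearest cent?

Monthly rate r = 20.6%/12 = 1.71667% = 0.0171667.
Level-payment amortization: P = B₀·r / (1 − (1+r)^(−n)) = 3975.00·0.0171667 / (1 − 1.01717^(−36)).
Denominator 1 − (1+r)^(−36) = 0.458144239.
P = 68.2375 / 0.458144239 ≈ 148.94.

€148.94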